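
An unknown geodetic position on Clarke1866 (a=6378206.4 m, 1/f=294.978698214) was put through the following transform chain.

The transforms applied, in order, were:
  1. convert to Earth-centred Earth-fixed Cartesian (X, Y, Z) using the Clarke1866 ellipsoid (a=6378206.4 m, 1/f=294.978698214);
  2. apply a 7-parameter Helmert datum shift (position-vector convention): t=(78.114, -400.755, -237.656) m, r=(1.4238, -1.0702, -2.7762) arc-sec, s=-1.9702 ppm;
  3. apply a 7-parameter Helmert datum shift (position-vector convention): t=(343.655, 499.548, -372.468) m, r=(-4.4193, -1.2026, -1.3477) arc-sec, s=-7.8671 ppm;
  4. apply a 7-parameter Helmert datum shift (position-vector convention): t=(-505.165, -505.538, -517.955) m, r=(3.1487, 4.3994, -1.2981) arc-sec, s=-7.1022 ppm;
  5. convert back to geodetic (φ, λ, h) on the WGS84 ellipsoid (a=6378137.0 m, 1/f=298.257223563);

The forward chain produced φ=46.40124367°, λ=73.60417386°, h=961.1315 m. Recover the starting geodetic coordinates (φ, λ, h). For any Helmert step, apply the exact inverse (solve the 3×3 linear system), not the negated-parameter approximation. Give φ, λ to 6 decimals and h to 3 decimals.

start: φ=46.401244°, λ=73.604174°, h=961.132 m
→ ECEF (a=6378137.000, f=1/298.257223563): X=1243912.0753, Y=4227587.6669, Z=4596812.9838
→ Helmert⁻¹: X=1244301.4130, Y=4228201.2444, Z=4597325.5849
→ Helmert⁻¹: X=1243966.7286, Y=4227644.5743, Z=4597817.5498
→ Helmert⁻¹: X=1243858.0144, Y=4228102.1402, Z=4598028.6255
→ geod (Bowring, a=6378206.400): φ=46.40780500°, λ=73.60673600°, h=2226.5330 m

φ=46.407805°, λ=73.606736°, h=2226.533 m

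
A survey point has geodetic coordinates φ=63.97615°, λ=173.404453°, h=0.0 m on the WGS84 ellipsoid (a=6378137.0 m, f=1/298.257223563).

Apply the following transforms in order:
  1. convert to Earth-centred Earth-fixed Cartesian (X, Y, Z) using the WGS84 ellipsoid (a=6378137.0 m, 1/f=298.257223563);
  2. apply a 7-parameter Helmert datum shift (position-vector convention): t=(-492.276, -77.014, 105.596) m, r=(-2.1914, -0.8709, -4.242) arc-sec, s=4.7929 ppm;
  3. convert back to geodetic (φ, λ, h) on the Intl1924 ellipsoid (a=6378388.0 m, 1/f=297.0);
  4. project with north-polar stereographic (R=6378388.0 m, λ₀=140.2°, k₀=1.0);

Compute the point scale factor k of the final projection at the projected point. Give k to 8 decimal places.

1.05341464

start: φ=63.976150°, λ=173.404453°, h=0.000 m
→ ECEF (a=6378137.000, f=1/298.257223563): X=-2787400.9237, Y=322293.7570, Z=5708548.9275
→ Helmert 7p (PV): X=-2787924.0341, Y=322336.2622, Z=5708666.6907
→ geod (Bowring, a=6378388.000): φ=63.97303310°, λ=173.40481763°, h=158.7004 m
→ into stereo (λ₀=140.2°): φ=63.97303310°, λ−λ₀=33.20481763°
scale k = 1.05341464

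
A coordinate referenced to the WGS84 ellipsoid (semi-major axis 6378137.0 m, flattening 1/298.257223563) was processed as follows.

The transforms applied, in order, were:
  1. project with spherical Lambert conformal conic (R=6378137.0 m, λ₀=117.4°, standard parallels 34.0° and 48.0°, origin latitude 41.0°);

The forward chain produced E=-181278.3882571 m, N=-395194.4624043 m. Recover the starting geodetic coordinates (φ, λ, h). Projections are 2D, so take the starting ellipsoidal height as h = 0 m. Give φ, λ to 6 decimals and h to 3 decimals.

start: E=-181278.3883, N=-395194.4624 m
→ lcc⁻¹: φ=37.40637800°, λ=115.33861200°

φ=37.406378°, λ=115.338612°, h=0.000 m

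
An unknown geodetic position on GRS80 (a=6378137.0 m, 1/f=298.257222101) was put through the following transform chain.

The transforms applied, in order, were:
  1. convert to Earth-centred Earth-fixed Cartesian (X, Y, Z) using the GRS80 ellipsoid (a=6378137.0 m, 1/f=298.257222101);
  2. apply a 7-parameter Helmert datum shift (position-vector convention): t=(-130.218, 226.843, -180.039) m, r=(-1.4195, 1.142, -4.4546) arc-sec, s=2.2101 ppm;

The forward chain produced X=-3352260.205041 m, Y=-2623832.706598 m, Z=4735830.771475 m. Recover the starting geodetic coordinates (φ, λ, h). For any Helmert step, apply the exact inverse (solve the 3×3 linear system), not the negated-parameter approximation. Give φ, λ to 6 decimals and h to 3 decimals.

φ=48.239361°, λ=-141.944666°, h=1769.229 m

start: X=-3352260.2050, Y=-2623832.7066, Z=4735830.7715 m
→ Helmert⁻¹: X=-3352092.1268, Y=-2624158.7362, Z=4735963.7251
→ geod (Bowring, a=6378137.000): φ=48.23936100°, λ=-141.94466600°, h=1769.2290 m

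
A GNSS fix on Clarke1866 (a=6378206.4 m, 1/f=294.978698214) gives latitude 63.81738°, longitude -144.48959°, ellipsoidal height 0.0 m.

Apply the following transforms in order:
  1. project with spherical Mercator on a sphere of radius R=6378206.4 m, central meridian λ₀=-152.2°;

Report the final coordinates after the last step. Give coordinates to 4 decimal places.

E=858328.2543 m, N=9303641.8744 m

start: φ=63.817380°, λ=-144.489590°, h=0.000 m
→ merc (R=6378206.4, λ₀=-152.2°): E=858328.2543, N=9303641.8744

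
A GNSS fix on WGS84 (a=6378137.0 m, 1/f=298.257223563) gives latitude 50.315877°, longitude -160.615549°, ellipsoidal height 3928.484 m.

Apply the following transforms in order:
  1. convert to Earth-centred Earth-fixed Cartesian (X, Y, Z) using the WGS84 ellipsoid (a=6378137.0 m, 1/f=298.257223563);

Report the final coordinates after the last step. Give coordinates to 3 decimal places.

X=-3851918.670 m, Y=-1355299.831 m, Z=4888322.768 m

start: φ=50.315877°, λ=-160.615549°, h=3928.484 m
→ ECEF (a=6378137.000, f=1/298.257223563): X=-3851918.6702, Y=-1355299.8307, Z=4888322.7676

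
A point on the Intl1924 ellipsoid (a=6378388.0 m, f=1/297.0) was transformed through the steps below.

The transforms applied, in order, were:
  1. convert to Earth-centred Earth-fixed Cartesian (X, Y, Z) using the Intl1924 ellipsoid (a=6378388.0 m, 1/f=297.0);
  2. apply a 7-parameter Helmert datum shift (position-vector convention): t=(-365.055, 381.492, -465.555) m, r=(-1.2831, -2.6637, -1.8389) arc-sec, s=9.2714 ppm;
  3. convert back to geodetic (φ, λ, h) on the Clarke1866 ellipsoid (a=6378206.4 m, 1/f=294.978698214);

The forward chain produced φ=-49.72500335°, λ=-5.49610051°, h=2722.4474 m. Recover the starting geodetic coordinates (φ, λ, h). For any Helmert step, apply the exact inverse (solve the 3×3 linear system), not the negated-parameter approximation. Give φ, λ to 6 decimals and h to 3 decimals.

φ=-49.719028°, λ=-5.500036°, h=2300.293 m

start: φ=-49.725003°, λ=-5.496101°, h=2722.447 m
→ ECEF (a=6378206.400, f=1/294.978698214): X=4114141.0824, Y=-395864.1304, Z=-4844944.7432
→ Helmert⁻¹: X=4114408.9608, Y=-396175.1319, Z=-4844489.8713
→ geod (Bowring, a=6378388.000): φ=-49.71902800°, λ=-5.50003600°, h=2300.2930 m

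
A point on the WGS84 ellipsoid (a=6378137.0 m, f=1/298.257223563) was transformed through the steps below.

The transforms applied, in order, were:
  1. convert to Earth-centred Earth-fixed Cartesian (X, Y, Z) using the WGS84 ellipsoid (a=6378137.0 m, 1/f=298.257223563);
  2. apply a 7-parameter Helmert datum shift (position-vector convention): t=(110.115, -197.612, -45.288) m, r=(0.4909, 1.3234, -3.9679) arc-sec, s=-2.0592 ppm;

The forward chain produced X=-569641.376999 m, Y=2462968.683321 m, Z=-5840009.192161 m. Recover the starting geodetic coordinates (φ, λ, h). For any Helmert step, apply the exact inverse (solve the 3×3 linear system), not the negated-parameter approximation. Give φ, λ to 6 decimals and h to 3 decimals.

start: X=-569641.3770, Y=2462968.6833, Z=-5840009.1922 m
→ Helmert⁻¹: X=-569762.5791, Y=2463146.5081, Z=-5839985.4476
→ geod (Bowring, a=6378137.000): φ=-66.73166300°, λ=103.02429900°, h=3623.9140 m

φ=-66.731663°, λ=103.024299°, h=3623.914 m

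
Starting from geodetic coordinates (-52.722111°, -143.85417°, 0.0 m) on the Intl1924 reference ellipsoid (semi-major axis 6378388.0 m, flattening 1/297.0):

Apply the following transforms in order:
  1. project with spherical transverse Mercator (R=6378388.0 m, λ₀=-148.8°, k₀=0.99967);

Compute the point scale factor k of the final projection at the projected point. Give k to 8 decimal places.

start: φ=-52.722111°, λ=-143.854170°, h=0.000 m
→ into tm (λ₀=-148.8°): φ=-52.72211100°, λ−λ₀=4.94583000°
scale k = 1.00103571

1.00103571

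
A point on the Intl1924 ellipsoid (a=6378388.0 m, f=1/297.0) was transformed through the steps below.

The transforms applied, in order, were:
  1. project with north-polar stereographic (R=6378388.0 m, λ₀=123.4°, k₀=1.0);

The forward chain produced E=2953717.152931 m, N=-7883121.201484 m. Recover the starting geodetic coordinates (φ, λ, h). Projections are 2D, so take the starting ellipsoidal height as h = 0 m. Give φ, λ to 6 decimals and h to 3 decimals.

start: E=2953717.1529, N=-7883121.2015 m
→ stereo⁻¹: φ=23.15761200°, λ=143.94041100°

φ=23.157612°, λ=143.940411°, h=0.000 m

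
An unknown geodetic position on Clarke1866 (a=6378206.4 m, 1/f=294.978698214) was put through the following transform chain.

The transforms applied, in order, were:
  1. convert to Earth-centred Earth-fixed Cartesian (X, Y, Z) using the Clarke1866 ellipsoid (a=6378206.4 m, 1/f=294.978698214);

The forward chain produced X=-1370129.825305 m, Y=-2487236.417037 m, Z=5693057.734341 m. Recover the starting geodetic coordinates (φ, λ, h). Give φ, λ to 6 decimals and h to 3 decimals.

start: X=-1370129.8253, Y=-2487236.4170, Z=5693057.7343 m
→ geod (Bowring, a=6378206.400): φ=63.64545900°, λ=-118.84880100°, h=1083.7430 m

φ=63.645459°, λ=-118.848801°, h=1083.743 m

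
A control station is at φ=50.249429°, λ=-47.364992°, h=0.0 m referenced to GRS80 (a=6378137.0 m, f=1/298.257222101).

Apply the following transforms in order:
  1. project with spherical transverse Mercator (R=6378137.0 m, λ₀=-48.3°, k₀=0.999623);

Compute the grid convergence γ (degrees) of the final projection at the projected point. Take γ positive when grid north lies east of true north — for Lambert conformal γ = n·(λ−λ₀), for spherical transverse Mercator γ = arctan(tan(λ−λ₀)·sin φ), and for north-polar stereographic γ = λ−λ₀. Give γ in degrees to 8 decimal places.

start: φ=50.249429°, λ=-47.364992°, h=0.000 m
→ into tm (λ₀=-48.3°): φ=50.24942900°, λ−λ₀=0.93500800°
convergence γ = 0.71889340°

0.71889340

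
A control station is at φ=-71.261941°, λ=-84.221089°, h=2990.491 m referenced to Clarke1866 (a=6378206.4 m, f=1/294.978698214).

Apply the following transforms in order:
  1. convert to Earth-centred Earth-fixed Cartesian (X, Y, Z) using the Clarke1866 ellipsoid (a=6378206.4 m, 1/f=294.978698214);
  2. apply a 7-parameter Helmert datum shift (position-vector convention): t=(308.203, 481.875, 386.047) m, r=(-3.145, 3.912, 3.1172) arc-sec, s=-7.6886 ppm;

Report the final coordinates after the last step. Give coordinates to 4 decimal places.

start: φ=-71.261941°, λ=-84.221089°, h=2990.491 m
→ ECEF (a=6378206.400, f=1/294.978698214): X=207034.5899, Y=-2045706.5997, Z=-6020382.8259
→ Helmert 7p (PV): X=207257.9356, Y=-2045297.6617, Z=-6019923.2257

X=207257.9356 m, Y=-2045297.6617 m, Z=-6019923.2257 m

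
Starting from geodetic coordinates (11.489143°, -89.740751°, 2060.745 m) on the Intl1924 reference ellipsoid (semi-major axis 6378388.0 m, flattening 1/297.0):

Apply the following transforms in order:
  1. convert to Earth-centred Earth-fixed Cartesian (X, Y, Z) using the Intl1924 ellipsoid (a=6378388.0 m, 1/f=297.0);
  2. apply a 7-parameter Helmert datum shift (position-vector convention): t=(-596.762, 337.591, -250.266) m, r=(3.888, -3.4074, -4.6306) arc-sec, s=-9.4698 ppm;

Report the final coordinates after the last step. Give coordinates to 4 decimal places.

start: φ=11.489143°, λ=-89.740751°, h=2060.745 m
→ ECEF (a=6378388.000, f=1/297.0): X=28295.1204, Y=-6253369.9880, Z=1262499.5262
→ Helmert 7p (PV): X=27536.8493, Y=-6252997.6114, Z=1262119.8999

X=27536.8493 m, Y=-6252997.6114 m, Z=1262119.8999 m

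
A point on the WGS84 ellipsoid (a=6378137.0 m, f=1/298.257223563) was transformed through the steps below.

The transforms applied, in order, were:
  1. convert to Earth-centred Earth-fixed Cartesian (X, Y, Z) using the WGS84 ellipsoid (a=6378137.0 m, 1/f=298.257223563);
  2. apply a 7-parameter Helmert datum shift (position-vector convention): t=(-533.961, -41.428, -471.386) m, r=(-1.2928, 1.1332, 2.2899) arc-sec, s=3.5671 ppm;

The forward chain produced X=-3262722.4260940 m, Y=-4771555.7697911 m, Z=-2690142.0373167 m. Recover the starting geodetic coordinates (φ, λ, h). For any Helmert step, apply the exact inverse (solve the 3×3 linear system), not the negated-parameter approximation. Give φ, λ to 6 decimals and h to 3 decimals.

φ=-25.102199°, λ=-124.360241°, h=892.017 m

start: X=-3262722.4261, Y=-4771555.7698, Z=-2690142.0373 m
→ Helmert⁻¹: X=-3262215.0229, Y=-4771444.2469, Z=-2689708.8852
→ geod (Bowring, a=6378137.000): φ=-25.10219900°, λ=-124.36024100°, h=892.0170 m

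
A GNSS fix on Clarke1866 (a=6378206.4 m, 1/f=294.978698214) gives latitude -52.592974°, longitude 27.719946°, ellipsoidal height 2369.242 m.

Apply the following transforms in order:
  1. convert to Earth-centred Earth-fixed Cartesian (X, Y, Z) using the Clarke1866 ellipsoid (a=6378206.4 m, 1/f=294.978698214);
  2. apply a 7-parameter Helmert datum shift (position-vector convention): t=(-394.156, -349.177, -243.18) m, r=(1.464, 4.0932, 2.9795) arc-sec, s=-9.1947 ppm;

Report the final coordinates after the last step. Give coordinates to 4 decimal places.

X=3437979.8622 m, Y=1806516.5227 m, Z=-5045086.7456 m

start: φ=-52.592974°, λ=27.719946°, h=2369.242 m
→ ECEF (a=6378206.400, f=1/294.978698214): X=3438531.8443, Y=1806796.8372, Z=-5044834.5404
→ Helmert 7p (PV): X=3437979.8622, Y=1806516.5227, Z=-5045086.7456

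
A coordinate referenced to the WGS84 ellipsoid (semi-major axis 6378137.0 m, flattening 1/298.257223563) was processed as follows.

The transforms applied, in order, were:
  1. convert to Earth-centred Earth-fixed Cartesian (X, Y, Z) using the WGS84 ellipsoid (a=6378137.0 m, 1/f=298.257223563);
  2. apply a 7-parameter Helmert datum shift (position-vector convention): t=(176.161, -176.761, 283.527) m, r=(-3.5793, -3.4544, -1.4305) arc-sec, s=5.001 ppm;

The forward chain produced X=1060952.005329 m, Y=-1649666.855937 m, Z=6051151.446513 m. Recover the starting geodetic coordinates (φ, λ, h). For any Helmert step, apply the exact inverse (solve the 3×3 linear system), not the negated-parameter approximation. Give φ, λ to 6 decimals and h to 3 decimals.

start: X=1060952.0053, Y=-1649666.8559, Z=6051151.4465 m
→ Helmert⁻¹: X=1060883.3147, Y=-1649579.4874, Z=6050791.2672
→ geod (Bowring, a=6378137.000): φ=72.15323300°, λ=-57.25397700°, h=1936.0830 m

φ=72.153233°, λ=-57.253977°, h=1936.083 m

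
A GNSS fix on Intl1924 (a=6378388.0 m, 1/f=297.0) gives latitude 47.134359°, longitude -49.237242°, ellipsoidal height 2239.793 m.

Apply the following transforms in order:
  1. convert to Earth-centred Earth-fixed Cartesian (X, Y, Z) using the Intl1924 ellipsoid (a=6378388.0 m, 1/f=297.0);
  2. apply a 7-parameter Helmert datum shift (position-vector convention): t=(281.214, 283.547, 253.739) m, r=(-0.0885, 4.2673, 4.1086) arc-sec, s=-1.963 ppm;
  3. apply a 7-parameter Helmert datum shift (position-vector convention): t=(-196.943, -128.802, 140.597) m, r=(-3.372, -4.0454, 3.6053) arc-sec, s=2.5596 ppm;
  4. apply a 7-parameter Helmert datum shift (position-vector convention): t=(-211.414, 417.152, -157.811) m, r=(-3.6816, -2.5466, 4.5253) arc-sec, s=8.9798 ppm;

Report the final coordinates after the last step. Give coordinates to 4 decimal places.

start: φ=47.134359°, λ=-49.237242°, h=2239.793 m
→ ECEF (a=6378388.000, f=1/297.0): X=2839245.8344, Y=-3293623.6434, Z=4653666.6757
→ Helmert 7p (PV): X=2839683.3576, Y=-3293275.0793, Z=4653853.9532
→ Helmert 7p (PV): X=2839459.9717, Y=-3293286.5948, Z=4654115.9944
→ Helmert 7p (PV): X=2839288.8470, Y=-3292753.6480, Z=4654093.8155

X=2839288.8470 m, Y=-3292753.6480 m, Z=4654093.8155 m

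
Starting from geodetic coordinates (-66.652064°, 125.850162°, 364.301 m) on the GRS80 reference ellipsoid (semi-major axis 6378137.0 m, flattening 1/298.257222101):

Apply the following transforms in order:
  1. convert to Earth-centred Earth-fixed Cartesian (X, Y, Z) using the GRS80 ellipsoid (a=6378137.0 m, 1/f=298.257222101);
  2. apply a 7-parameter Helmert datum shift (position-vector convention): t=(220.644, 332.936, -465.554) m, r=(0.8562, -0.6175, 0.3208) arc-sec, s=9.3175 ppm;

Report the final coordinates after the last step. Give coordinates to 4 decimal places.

X=-1484475.5057 m, Y=2055162.4224 m, Z=-5833994.2914 m

start: φ=-66.652064°, λ=125.850162°, h=364.301 m
→ ECEF (a=6378137.000, f=1/298.257222101): X=-1484696.5843, Y=2054788.4352, Z=-5833478.4686
→ Helmert 7p (PV): X=-1484475.5057, Y=2055162.4224, Z=-5833994.2914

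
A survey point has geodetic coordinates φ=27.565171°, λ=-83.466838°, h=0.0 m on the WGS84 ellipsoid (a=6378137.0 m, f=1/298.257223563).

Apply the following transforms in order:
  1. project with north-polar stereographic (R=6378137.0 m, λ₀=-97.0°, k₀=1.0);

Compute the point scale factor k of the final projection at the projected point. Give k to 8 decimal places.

start: φ=27.565171°, λ=-83.466838°, h=0.000 m
→ into stereo (λ₀=-97.0°): φ=27.56517100°, λ−λ₀=13.53316200°
scale k = 1.36728087

1.36728087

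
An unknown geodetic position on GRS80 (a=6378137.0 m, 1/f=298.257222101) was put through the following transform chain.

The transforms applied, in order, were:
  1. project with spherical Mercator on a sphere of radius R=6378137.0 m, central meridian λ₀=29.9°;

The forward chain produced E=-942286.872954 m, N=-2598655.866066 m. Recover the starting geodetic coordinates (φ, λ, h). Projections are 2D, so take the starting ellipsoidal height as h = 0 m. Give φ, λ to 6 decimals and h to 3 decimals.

φ=-22.723841°, λ=21.435293°, h=0.000 m

start: E=-942286.8730, N=-2598655.8661 m
→ merc⁻¹: φ=-22.72384100°, λ=21.43529300°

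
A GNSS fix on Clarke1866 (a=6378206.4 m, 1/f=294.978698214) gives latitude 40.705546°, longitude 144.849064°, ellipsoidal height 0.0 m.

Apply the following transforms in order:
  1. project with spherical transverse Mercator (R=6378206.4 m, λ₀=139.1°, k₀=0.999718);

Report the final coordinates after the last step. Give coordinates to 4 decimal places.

E=485141.5516 m, N=4545994.3758 m

start: φ=40.705546°, λ=144.849064°, h=0.000 m
→ tm (R=6378206.4, λ₀=139.1°): E=485141.5516, N=4545994.3758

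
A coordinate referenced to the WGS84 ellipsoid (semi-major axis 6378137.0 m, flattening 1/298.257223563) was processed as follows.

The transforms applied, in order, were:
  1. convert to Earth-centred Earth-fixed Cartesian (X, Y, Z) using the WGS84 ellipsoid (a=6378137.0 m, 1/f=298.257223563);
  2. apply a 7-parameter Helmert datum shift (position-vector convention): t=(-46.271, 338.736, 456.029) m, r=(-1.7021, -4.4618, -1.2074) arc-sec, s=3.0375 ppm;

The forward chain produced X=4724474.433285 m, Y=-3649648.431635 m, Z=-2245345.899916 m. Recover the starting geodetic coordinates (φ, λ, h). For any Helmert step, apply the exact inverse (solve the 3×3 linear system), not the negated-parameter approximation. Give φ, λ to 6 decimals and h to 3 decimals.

φ=-20.743024°, λ=-37.688135°, h=3152.816 m

start: X=4724474.4333, Y=-3649648.4316, Z=-2245345.8999 m
→ Helmert⁻¹: X=4724479.1364, Y=-3649929.8920, Z=-2245927.4238
→ geod (Bowring, a=6378137.000): φ=-20.74302400°, λ=-37.68813500°, h=3152.8160 m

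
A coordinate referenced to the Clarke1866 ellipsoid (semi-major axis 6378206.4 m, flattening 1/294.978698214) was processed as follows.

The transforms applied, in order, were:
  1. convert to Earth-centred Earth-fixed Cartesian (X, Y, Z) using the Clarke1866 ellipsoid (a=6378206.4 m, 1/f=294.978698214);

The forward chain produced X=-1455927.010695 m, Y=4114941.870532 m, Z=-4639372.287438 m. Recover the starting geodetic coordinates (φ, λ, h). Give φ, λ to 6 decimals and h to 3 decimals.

φ=-46.939952°, λ=109.484529°, h=3239.383 m

start: X=-1455927.0107, Y=4114941.8705, Z=-4639372.2874 m
→ geod (Bowring, a=6378206.400): φ=-46.93995200°, λ=109.48452900°, h=3239.3830 m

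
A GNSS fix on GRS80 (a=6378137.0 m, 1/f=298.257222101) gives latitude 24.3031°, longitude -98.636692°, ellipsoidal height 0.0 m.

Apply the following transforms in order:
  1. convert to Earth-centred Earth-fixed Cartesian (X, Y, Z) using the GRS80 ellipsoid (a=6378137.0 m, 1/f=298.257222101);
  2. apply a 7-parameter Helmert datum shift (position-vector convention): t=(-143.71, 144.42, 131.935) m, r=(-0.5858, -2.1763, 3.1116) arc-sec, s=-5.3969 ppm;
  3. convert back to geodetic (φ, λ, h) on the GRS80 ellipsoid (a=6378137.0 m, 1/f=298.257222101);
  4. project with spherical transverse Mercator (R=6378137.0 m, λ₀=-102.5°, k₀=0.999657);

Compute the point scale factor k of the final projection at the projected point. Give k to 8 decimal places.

start: φ=24.303100°, λ=-98.636692°, h=0.000 m
→ ECEF (a=6378137.000, f=1/298.257222101): X=-873411.7994, Y=-5750258.0365, Z=2608916.2359
→ Helmert 7p (PV): X=-873491.5773, Y=-5750088.3493, Z=2609041.2064
→ geod (Bowring, a=6378137.000): φ=24.30470715°, λ=-98.63772003°, h=-90.5409 m
→ into tm (λ₀=-102.5°): φ=24.30470715°, λ−λ₀=3.86227997°
scale k = 1.00154596

1.00154596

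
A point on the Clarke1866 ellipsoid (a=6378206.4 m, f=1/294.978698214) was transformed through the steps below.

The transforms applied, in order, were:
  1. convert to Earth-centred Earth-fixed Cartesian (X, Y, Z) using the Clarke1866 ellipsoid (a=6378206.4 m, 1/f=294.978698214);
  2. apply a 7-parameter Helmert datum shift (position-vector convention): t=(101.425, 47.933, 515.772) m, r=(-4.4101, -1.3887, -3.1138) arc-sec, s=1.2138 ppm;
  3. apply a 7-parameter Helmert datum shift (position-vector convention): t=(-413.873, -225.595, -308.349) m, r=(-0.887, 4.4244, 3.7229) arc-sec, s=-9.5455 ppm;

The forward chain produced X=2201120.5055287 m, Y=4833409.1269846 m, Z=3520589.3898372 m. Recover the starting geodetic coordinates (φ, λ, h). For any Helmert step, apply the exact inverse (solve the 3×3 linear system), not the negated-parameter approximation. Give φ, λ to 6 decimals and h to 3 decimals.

start: X=2201120.5055, Y=4833409.1270, Z=3520589.3898 m
→ Helmert⁻¹: X=2201567.1104, Y=4833625.9842, Z=3520999.3577
→ Helmert⁻¹: X=2201413.7483, Y=4833530.1446, Z=3520567.8359
→ geod (Bowring, a=6378206.400): φ=33.71794000°, λ=65.51328000°, h=515.4410 m

φ=33.717940°, λ=65.513280°, h=515.441 m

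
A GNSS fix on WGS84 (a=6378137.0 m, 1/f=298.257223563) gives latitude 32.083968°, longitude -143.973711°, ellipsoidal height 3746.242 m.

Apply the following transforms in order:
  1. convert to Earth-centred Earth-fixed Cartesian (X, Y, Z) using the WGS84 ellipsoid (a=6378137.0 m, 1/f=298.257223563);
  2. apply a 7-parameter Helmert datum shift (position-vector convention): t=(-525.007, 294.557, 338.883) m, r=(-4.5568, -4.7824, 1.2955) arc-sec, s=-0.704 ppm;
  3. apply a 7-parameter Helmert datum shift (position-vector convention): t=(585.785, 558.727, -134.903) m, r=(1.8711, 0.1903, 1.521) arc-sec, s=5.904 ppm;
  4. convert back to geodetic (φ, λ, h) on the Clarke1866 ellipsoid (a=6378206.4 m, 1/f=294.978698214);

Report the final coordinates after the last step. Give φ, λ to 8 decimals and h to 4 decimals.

φ=32.08949544°, λ=-143.98069920°, h=3418.3158 m

start: φ=32.083968°, λ=-143.973711°, h=3746.242 m
→ ECEF (a=6378137.000, f=1/298.257223563): X=-4377176.4385, Y=-3183274.3874, Z=3370313.8558
→ Helmert 7p (PV): X=-4377756.5138, Y=-3182930.6245, Z=3370619.2029
→ Helmert 7p (PV): X=-4377169.9942, Y=-3182453.5476, Z=3370479.3653
→ geod (Bowring, a=6378206.400): φ=32.08949544°, λ=-143.98069920°, h=3418.3158 m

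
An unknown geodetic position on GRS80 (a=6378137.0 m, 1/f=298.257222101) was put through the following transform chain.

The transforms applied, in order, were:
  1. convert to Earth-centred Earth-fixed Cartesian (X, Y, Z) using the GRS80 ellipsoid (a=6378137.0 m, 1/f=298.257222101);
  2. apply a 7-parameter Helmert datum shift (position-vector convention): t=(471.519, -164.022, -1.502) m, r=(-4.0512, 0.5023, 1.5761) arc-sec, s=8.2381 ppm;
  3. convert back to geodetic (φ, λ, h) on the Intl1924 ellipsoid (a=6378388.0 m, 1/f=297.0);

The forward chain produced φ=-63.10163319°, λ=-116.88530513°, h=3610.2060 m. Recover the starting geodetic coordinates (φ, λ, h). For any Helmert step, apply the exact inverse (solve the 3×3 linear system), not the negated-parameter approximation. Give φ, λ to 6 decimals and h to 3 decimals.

φ=-63.101493°, λ=-116.896287°, h=3765.435 m

start: φ=-63.101633°, λ=-116.885305°, h=3610.206 m
→ ECEF (a=6378388.000, f=1/297.0): X=-1309145.6454, Y=-2582108.1489, Z=-5668457.3853
→ Helmert⁻¹: X=-1309612.2998, Y=-2581801.5168, Z=-5668463.0841
→ geod (Bowring, a=6378137.000): φ=-63.10149300°, λ=-116.89628700°, h=3765.4350 m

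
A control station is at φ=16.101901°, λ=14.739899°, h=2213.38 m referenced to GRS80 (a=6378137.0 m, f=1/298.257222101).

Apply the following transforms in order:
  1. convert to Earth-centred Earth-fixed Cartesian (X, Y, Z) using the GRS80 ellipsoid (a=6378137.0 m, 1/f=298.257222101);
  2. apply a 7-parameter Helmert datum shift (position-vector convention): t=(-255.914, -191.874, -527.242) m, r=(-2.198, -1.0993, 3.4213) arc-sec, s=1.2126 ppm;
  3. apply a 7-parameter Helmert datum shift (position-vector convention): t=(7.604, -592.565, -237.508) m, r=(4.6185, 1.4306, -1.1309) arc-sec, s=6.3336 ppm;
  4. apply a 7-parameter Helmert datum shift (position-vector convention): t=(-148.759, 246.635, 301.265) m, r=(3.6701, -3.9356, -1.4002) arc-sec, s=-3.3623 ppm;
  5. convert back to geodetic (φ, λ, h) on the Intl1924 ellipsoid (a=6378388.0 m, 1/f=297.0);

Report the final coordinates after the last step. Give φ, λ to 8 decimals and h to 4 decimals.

φ=16.10102779°, λ=14.73583407°, h=1367.4244 m

start: φ=16.101901°, λ=14.739899°, h=2213.380 m
→ ECEF (a=6378137.000, f=1/298.257222101): X=5929840.4025, Y=1560078.8740, Z=1758178.5678
→ Helmert 7p (PV): X=5929556.4318, Y=1560005.9852, Z=1757668.4367
→ Helmert 7p (PV): X=5929622.3352, Y=1559351.4337, Z=1757435.8655
→ Helmert 7p (PV): X=5929430.6921, Y=1559521.3032, Z=1757872.1059
→ geod (Bowring, a=6378388.000): φ=16.10102779°, λ=14.73583407°, h=1367.4244 m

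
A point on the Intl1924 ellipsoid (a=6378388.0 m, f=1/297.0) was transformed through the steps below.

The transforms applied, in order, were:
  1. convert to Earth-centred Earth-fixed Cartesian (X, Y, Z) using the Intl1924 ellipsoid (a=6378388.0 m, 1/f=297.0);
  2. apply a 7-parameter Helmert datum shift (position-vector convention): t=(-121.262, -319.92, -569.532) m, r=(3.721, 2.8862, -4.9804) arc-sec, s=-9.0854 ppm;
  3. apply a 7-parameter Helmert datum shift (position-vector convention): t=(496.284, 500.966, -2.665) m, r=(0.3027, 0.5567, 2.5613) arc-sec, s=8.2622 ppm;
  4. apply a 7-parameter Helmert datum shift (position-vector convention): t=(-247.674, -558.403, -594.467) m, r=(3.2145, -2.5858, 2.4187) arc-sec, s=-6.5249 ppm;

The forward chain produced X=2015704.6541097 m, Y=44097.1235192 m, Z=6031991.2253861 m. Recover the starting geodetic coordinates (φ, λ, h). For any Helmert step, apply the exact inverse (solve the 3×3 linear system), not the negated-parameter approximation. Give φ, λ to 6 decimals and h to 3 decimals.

start: X=2015704.6541, Y=44097.1235, Z=6031991.2254 m
→ Helmert⁻¹: X=2016041.6331, Y=44726.1915, Z=6032599.0839
→ Helmert⁻¹: X=2015512.9637, Y=44208.6853, Z=6032557.2817
→ Helmert⁻¹: X=2015567.0389, Y=44686.5157, Z=6033209.0246
→ geod (Bowring, a=6378388.000): φ=71.63821300°, λ=1.27007900°, h=2081.9250 m

φ=71.638213°, λ=1.270079°, h=2081.925 m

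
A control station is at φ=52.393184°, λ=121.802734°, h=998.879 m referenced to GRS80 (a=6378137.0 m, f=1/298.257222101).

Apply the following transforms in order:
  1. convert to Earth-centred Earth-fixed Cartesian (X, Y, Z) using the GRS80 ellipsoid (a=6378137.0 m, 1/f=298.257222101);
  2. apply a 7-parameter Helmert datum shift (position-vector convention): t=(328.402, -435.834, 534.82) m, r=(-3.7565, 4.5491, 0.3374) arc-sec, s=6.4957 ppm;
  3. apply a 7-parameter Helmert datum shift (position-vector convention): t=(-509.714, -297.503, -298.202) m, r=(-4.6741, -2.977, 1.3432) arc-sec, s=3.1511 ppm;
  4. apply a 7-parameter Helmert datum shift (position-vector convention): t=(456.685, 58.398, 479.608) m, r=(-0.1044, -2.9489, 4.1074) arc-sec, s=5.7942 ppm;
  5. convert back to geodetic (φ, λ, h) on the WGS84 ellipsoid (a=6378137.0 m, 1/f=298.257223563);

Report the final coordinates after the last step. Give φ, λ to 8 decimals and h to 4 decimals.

start: φ=52.393184°, λ=121.802734°, h=998.879 m
→ ECEF (a=6378137.000, f=1/298.257222101): X=-2055814.0210, Y=3315335.3360, Z=5030411.3663
→ Helmert 7p (PV): X=-2055393.4514, Y=3315009.2891, Z=5030963.8236
→ Helmert 7p (PV): X=-2056003.8412, Y=3314822.8527, Z=5030576.6887
→ Helmert 7p (PV): X=-2055696.9993, Y=3314862.0617, Z=5031054.3729
→ geod (Bowring, a=6378137.000): φ=52.40001161°, λ=121.80493680°, h=1225.2425 m

φ=52.40001161°, λ=121.80493680°, h=1225.2425 m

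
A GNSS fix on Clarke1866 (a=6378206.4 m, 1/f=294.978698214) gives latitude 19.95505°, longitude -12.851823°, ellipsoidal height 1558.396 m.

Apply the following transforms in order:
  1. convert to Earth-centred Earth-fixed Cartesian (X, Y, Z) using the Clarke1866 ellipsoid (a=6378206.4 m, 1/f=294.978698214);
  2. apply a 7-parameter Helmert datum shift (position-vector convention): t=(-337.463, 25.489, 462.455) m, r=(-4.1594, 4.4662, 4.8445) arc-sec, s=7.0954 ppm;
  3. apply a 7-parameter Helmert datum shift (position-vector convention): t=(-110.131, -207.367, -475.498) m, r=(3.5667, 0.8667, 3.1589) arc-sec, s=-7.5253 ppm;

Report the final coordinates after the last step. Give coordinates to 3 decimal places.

X=5848464.294 m, Y=-1334328.781 m, Z=2163261.721 m

start: φ=19.955050°, λ=-12.851823°, h=1558.396 m
→ ECEF (a=6378206.400, f=1/294.978698214): X=5848806.6914, Y=-1334380.6259, Z=2163423.0773
→ Helmert 7p (PV): X=5848588.9130, Y=-1334183.6076, Z=2163801.1474
→ Helmert 7p (PV): X=5848464.2941, Y=-1334328.7812, Z=2163261.7210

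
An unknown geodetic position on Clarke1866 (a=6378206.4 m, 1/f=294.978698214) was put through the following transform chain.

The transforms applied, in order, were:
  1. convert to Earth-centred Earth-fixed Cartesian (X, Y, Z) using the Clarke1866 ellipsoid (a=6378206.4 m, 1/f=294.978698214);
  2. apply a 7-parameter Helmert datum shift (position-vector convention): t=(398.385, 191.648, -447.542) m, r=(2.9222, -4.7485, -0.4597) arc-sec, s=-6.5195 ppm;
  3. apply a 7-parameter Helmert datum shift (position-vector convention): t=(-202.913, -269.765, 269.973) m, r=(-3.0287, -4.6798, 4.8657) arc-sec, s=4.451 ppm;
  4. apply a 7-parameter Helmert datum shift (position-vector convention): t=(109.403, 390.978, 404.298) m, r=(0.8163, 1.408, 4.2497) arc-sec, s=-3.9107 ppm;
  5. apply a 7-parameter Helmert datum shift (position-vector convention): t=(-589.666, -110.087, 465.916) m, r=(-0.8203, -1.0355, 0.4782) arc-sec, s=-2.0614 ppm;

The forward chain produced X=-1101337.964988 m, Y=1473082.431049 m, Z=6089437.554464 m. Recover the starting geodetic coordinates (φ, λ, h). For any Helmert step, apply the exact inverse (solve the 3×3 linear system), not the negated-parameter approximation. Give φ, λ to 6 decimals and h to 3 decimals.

φ=73.303389°, λ=126.770854°, h=2054.348 m

start: X=-1101337.9650, Y=1473082.4310, Z=6089437.5545 m
→ Helmert⁻¹: X=-1100716.5844, Y=1473173.8913, Z=6088995.5749
→ Helmert⁻¹: X=-1100841.5093, Y=1472835.4495, Z=6088601.7443
→ Helmert⁻¹: X=-1100460.8147, Y=1473035.2186, Z=6088351.2692
→ Helmert⁻¹: X=-1100729.4860, Y=1472936.9817, Z=6088842.9803
→ geod (Bowring, a=6378206.400): φ=73.30338900°, λ=126.77085400°, h=2054.3480 m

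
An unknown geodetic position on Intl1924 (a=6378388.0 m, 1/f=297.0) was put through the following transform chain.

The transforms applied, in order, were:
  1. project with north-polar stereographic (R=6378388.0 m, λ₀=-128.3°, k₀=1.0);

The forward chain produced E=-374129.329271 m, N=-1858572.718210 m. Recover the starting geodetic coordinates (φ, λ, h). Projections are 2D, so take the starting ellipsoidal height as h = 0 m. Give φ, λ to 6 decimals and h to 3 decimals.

φ=73.093660°, λ=-139.681494°, h=0.000 m

start: E=-374129.3293, N=-1858572.7182 m
→ stereo⁻¹: φ=73.09366000°, λ=-139.68149400°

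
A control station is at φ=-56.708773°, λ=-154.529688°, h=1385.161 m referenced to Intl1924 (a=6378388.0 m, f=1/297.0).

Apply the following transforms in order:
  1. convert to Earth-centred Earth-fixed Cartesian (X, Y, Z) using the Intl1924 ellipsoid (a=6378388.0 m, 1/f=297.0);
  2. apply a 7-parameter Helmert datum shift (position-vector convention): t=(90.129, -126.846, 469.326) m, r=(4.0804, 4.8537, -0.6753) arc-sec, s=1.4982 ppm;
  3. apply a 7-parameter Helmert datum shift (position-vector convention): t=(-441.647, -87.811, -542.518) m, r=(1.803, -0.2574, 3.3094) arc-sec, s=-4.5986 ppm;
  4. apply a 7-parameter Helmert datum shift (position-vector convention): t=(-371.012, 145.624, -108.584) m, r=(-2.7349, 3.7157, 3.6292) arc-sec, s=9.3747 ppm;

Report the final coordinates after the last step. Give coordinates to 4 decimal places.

start: φ=-56.708773°, λ=-154.529688°, h=1385.161 m
→ ECEF (a=6378388.000, f=1/297.0): X=-3168925.7512, Y=-1509484.9947, Z=-5309436.5399
→ Helmert 7p (PV): X=-3168970.2505, Y=-1509498.6941, Z=-5308930.4603
→ Helmert 7p (PV): X=-3169366.4807, Y=-1509584.0014, Z=-5309465.7140
→ Helmert 7p (PV): X=-3169836.2902, Y=-1509578.6941, Z=-5309546.9624

X=-3169836.2902 m, Y=-1509578.6941 m, Z=-5309546.9624 m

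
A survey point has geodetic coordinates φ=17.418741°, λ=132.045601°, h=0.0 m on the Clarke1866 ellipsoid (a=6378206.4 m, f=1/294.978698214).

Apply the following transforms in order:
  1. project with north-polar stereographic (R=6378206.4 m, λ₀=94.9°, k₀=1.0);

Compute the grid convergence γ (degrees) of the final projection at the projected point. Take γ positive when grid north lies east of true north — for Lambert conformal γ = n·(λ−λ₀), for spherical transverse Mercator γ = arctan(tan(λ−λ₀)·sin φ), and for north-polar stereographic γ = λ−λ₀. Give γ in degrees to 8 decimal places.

37.14560100

start: φ=17.418741°, λ=132.045601°, h=0.000 m
→ into stereo (λ₀=94.9°): φ=17.41874100°, λ−λ₀=37.14560100°
convergence γ = 37.14560100°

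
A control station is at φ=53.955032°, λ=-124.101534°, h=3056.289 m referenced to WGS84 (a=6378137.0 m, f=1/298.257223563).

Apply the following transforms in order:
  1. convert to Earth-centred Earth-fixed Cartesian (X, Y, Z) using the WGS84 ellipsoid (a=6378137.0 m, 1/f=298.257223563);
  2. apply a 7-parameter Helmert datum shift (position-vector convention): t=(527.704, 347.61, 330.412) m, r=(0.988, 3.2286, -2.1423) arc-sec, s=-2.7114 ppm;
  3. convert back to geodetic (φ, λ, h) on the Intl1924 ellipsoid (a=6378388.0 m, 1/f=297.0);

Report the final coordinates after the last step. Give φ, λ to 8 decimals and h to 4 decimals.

start: φ=53.955032°, λ=-124.101534°, h=3056.289 m
→ ECEF (a=6378137.000, f=1/298.257223563): X=-2109802.4690, Y=-3115985.5194, Z=5136271.4716
→ Helmert 7p (PV): X=-2109221.0112, Y=-3115632.1505, Z=5136606.0558
→ geod (Bowring, a=6378388.000): φ=53.96207310°, λ=-124.09721900°, h=2771.5366 m

φ=53.96207310°, λ=-124.09721900°, h=2771.5366 m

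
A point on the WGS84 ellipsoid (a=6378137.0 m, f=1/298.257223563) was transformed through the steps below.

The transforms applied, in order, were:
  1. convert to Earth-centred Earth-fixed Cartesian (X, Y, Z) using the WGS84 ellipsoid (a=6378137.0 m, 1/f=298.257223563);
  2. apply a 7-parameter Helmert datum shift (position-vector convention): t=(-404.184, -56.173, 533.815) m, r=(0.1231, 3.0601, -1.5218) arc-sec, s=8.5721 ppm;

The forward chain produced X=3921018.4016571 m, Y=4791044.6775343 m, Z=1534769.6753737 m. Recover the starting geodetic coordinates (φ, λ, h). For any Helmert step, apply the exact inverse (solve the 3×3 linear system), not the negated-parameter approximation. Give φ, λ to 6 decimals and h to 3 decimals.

φ=14.008431°, λ=50.700935°, h=1615.769 m

start: X=3921018.4017, Y=4791044.6775, Z=1534769.6754 m
→ Helmert⁻¹: X=3921330.8607, Y=4791089.6279, Z=1534278.0255
→ geod (Bowring, a=6378137.000): φ=14.00843100°, λ=50.70093500°, h=1615.7690 m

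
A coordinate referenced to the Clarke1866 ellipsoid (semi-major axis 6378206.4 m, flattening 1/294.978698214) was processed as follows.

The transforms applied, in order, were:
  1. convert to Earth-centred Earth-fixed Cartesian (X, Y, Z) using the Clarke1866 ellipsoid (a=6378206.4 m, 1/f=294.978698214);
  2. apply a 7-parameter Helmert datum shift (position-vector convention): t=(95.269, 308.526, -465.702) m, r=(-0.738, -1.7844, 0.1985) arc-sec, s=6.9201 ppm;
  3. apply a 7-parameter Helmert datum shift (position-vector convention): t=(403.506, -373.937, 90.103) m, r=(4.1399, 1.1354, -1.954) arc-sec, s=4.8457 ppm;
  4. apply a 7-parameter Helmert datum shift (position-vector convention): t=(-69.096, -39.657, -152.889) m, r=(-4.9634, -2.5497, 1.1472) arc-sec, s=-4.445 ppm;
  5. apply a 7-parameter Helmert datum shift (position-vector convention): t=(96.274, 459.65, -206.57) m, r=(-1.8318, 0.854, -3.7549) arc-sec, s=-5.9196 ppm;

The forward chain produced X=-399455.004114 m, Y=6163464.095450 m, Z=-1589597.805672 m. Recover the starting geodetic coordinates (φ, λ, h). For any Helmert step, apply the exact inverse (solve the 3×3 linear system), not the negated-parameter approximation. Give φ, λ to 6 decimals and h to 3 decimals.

φ=-14.520299°, λ=93.714607°, h=310.295 m

start: X=-399455.0041, Y=6163464.0955, Z=-1589597.8057 m
→ Helmert⁻¹: X=-399659.2567, Y=6163047.7674, Z=-1589347.5661
→ Helmert⁻¹: X=-399577.3015, Y=6163155.2795, Z=-1589048.4963
→ Helmert⁻¹: X=-400028.5092, Y=6163463.6628, Z=-1589256.8065
→ Helmert⁻¹: X=-400128.8225, Y=6163118.5569, Z=-1588754.5973
→ geod (Bowring, a=6378206.400): φ=-14.52029900°, λ=93.71460700°, h=310.2950 m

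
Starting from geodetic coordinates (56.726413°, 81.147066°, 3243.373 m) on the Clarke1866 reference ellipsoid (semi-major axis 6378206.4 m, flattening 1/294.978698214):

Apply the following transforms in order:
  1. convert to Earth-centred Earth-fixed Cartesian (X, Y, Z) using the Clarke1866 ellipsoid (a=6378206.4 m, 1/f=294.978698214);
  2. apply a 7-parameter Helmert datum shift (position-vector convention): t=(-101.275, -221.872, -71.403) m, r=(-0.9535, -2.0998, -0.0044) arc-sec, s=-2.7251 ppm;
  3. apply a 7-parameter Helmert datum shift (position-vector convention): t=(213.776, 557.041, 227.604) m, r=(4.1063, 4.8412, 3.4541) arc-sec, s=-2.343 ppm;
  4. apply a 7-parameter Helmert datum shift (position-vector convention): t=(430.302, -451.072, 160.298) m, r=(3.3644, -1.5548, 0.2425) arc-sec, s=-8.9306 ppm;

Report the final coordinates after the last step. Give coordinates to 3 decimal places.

X=540597.602 m, Y=3467278.447 m, Z=5312105.695 m

start: φ=56.726413°, λ=81.147066°, h=3243.373 m
→ ECEF (a=6378206.400, f=1/294.978698214): X=540093.8743, Y=3467601.0596, Z=5311757.0947
→ Helmert 7p (PV): X=539937.1273, Y=3467394.2811, Z=5311660.6852
→ Helmert 7p (PV): X=540216.2422, Y=3467846.4960, Z=5311932.1996
→ Helmert 7p (PV): X=540597.6023, Y=3467278.4466, Z=5312105.6947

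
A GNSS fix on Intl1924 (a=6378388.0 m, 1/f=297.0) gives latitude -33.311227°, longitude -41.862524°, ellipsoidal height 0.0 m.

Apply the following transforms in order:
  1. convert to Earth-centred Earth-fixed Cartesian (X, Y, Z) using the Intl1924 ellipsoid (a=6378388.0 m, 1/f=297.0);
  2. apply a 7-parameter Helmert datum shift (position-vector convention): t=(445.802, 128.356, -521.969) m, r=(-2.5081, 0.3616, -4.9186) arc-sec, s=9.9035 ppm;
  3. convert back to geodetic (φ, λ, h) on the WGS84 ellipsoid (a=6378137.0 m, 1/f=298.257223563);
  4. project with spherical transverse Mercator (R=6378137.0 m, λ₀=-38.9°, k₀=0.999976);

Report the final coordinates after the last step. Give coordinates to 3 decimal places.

E=-275409.677 m, N=-3712183.289 m

start: φ=-33.311227°, λ=-41.862524°, h=0.000 m
→ ECEF (a=6378388.000, f=1/297.0): X=3973849.4710, Y=-3560842.2357, Z=-3482908.8563
→ Helmert 7p (PV): X=3974243.6093, Y=-3560886.2573, Z=-3483428.9859
→ geod (Bowring, a=6378137.000): φ=-33.31279182°, λ=-41.86005183°, h=779.0190 m
→ tm (R=6378137.0, λ₀=-38.9°): E=-275409.6770, N=-3712183.2891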